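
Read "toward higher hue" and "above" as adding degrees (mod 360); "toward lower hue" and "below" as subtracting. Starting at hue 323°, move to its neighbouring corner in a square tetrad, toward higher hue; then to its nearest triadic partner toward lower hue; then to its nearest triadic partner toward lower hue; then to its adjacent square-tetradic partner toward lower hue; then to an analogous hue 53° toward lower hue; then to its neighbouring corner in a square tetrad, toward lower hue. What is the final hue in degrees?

323 + 90 = 413 → 413 − 360 = 53°   (square ↑)
53 − 120 = -67 → -67 + 360 = 293°   (triadic ↓)
293 − 120 = 173°   (triadic ↓)
173 − 90 = 83°   (square ↓)
83 − 53 = 30°   (analog 53° ↓)
30 − 90 = -60 → -60 + 360 = 300°   (square ↓)

300°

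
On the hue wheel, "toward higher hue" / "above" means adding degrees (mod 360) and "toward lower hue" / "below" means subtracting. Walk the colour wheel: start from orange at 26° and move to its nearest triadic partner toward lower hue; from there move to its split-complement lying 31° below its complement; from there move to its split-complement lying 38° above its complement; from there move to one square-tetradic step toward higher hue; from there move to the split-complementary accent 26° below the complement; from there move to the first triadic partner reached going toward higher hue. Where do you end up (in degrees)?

277°

−120° (triadic ↓): 26 − 120 = -94 → -94 + 360 = 266°
+149° (split-comp 31° ↓): 266 + 149 = 415 → 415 − 360 = 55°
+218° (split-comp 38° ↑): 55 + 218 = 273°
+90° (square ↑): 273 + 90 = 363 → 363 − 360 = 3°
+154° (split-comp 26° ↓): 3 + 154 = 157°
+120° (triadic ↑): 157 + 120 = 277°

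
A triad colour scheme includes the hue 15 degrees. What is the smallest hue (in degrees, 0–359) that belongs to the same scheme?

A triad places three hues 120° apart.
The full set through 15° is {15°, 135°, 255°}.

15°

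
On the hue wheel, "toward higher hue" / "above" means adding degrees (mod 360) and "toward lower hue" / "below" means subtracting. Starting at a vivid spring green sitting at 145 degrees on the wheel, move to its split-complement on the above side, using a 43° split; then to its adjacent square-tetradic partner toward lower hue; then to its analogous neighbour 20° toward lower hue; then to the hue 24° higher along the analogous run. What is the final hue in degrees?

282°

145 + 223 = 368 → 368 − 360 = 8°   (split-comp 43° ↑)
8 − 90 = -82 → -82 + 360 = 278°   (square ↓)
278 − 20 = 258°   (analog 20° ↓)
258 + 24 = 282°   (analog 24° ↑)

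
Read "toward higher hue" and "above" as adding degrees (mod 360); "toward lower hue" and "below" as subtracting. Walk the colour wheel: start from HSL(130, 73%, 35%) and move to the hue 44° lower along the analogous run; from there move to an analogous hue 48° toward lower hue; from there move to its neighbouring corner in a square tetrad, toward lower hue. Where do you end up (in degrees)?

308°

analog 44° ↓ −44°: 130 − 44 = 86°
analog 48° ↓ −48°: 86 − 48 = 38°
square ↓ −90°: 38 − 90 = -52 → -52 + 360 = 308°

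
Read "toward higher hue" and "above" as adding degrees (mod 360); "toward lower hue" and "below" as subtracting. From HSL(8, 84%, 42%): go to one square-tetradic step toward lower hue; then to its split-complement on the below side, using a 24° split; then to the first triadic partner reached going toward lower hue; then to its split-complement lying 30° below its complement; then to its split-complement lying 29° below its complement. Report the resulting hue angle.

8 − 90 = -82 → -82 + 360 = 278°   (square ↓)
278 + 156 = 434 → 434 − 360 = 74°   (split-comp 24° ↓)
74 − 120 = -46 → -46 + 360 = 314°   (triadic ↓)
314 + 150 = 464 → 464 − 360 = 104°   (split-comp 30° ↓)
104 + 151 = 255°   (split-comp 29° ↓)

255°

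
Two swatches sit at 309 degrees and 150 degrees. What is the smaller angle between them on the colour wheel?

159°

|309 − 150| = 159.
159 ≤ 180, so the shorter arc is 159°.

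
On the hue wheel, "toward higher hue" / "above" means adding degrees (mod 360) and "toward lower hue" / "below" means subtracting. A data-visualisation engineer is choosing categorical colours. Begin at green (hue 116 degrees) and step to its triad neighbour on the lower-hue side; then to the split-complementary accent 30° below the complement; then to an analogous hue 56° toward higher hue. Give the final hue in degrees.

202°

triadic ↓ −120°: 116 − 120 = -4 → -4 + 360 = 356°
split-comp 30° ↓ +150°: 356 + 150 = 506 → 506 − 360 = 146°
analog 56° ↑ +56°: 146 + 56 = 202°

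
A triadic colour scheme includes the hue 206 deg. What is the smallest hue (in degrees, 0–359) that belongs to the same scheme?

86°

A triad places three hues 120° apart.
The full set through 206° is {86°, 206°, 326°}.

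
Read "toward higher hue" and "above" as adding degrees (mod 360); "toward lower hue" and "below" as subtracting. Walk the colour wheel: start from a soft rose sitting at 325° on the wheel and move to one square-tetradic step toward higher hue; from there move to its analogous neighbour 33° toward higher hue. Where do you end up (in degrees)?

325 + 90 = 415 → 415 − 360 = 55°   (square ↑)
55 + 33 = 88°   (analog 33° ↑)

88°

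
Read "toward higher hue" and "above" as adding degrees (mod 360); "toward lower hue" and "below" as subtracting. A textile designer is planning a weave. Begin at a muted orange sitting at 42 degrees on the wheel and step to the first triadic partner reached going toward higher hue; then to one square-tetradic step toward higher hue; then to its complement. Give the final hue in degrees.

72°

+120° (triadic ↑): 42 + 120 = 162°
+90° (square ↑): 162 + 90 = 252°
+180° (complement): 252 + 180 = 432 → 432 − 360 = 72°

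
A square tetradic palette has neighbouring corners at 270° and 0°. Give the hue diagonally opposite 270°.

A square tetradic scheme places four hues 90° apart; opposite corners are 180° apart.
270 + 180 = 450 → 450 − 360 = 90°

90°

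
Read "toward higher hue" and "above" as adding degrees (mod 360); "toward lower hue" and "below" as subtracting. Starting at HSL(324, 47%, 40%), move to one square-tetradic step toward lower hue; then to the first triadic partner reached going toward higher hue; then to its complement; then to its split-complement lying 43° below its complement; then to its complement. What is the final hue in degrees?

−90° (square ↓): 324 − 90 = 234°
+120° (triadic ↑): 234 + 120 = 354°
+180° (complement): 354 + 180 = 534 → 534 − 360 = 174°
+137° (split-comp 43° ↓): 174 + 137 = 311°
+180° (complement): 311 + 180 = 491 → 491 − 360 = 131°

131°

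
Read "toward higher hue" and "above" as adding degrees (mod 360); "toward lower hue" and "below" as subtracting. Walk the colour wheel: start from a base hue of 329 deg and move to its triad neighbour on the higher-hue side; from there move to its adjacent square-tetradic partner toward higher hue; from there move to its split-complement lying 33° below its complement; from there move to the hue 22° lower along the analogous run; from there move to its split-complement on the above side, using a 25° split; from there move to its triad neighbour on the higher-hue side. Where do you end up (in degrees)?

+120° (triadic ↑): 329 + 120 = 449 → 449 − 360 = 89°
+90° (square ↑): 89 + 90 = 179°
+147° (split-comp 33° ↓): 179 + 147 = 326°
−22° (analog 22° ↓): 326 − 22 = 304°
+205° (split-comp 25° ↑): 304 + 205 = 509 → 509 − 360 = 149°
+120° (triadic ↑): 149 + 120 = 269°

269°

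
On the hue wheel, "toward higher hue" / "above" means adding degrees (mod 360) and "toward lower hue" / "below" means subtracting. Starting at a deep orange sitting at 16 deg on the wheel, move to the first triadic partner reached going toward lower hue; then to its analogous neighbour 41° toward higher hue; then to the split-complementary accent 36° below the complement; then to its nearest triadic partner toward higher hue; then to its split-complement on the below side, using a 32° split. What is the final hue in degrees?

349°

16 − 120 = -104 → -104 + 360 = 256°   (triadic ↓)
256 + 41 = 297°   (analog 41° ↑)
297 + 144 = 441 → 441 − 360 = 81°   (split-comp 36° ↓)
81 + 120 = 201°   (triadic ↑)
201 + 148 = 349°   (split-comp 32° ↓)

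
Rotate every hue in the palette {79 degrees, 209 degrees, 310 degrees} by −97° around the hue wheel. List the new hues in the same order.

79 − 97 = -18 → -18 + 360 = 342°
209 − 97 = 112°
310 − 97 = 213°

342°, 112°, 213°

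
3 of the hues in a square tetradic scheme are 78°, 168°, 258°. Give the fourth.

348°

A square tetradic scheme places four hues every 90°.
The full set through 78° is {78°, 168°, 258°, 348°}.
Given {78°, 168°, 258°}, the missing hue is 348°.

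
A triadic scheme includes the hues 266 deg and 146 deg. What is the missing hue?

A triad places three hues 120° apart.
The full set through 146° is {26°, 146°, 266°}.
Given {146°, 266°}, the missing hue is 26°.

26°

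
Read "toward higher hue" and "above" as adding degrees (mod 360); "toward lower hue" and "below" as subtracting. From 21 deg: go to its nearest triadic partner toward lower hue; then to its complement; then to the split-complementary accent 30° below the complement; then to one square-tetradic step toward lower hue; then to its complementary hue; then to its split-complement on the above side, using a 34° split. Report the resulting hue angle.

−120° (triadic ↓): 21 − 120 = -99 → -99 + 360 = 261°
+180° (complement): 261 + 180 = 441 → 441 − 360 = 81°
+150° (split-comp 30° ↓): 81 + 150 = 231°
−90° (square ↓): 231 − 90 = 141°
+180° (complement): 141 + 180 = 321°
+214° (split-comp 34° ↑): 321 + 214 = 535 → 535 − 360 = 175°

175°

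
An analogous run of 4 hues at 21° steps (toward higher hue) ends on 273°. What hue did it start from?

210°

3 steps of 21° (toward higher hue) give a net shift of +63°.
Start = end − shift: 273 − 63 = 210°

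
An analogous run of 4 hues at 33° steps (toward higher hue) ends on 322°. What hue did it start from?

223°

3 steps of 33° (toward higher hue) give a net shift of +99°.
Start = end − shift: 322 − 99 = 223°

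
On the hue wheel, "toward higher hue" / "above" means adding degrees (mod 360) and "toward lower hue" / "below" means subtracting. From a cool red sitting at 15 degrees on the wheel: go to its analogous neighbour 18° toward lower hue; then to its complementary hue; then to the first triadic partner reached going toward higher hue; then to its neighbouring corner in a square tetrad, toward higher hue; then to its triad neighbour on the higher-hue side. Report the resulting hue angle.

analog 18° ↓ −18°: 15 − 18 = -3 → -3 + 360 = 357°
complement +180°: 357 + 180 = 537 → 537 − 360 = 177°
triadic ↑ +120°: 177 + 120 = 297°
square ↑ +90°: 297 + 90 = 387 → 387 − 360 = 27°
triadic ↑ +120°: 27 + 120 = 147°

147°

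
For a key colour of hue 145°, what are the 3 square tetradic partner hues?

235°, 325°, 55°

A square tetradic scheme places four hues every 90°.
145 + 90 = 235°
145 + 180 = 325°
145 + 270 = 415 → 415 − 360 = 55°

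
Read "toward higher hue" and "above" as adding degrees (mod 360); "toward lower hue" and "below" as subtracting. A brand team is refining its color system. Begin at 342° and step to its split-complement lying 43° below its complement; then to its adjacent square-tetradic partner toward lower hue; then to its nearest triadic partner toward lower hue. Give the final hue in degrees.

342 + 137 = 479 → 479 − 360 = 119°   (split-comp 43° ↓)
119 − 90 = 29°   (square ↓)
29 − 120 = -91 → -91 + 360 = 269°   (triadic ↓)

269°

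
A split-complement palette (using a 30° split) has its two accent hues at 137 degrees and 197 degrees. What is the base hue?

The accents sit 30° either side of the complement, so the complement is their short-arc midpoint on the wheel.
Short-arc midpoint of 137° and 197°: 167°.
Base is 180° from the complement: 167 − 180 = -13 → -13 + 360 = 347°

347°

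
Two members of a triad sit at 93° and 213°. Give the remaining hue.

A triad spaces three hues 120° apart.
The full set is {93°, 213°, 333°}.

333°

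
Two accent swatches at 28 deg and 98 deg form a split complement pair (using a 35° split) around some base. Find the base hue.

The accents sit 35° either side of the complement, so the complement is their short-arc midpoint on the wheel.
Short-arc midpoint of 28° and 98°: 63°.
Base is 180° from the complement: 63 − 180 = -117 → -117 + 360 = 243°

243°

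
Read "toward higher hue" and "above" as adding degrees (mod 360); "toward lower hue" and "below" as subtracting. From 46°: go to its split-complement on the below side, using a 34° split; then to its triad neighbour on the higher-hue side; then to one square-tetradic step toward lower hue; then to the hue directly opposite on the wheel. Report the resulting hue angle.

46 + 146 = 192°   (split-comp 34° ↓)
192 + 120 = 312°   (triadic ↑)
312 − 90 = 222°   (square ↓)
222 + 180 = 402 → 402 − 360 = 42°   (complement)

42°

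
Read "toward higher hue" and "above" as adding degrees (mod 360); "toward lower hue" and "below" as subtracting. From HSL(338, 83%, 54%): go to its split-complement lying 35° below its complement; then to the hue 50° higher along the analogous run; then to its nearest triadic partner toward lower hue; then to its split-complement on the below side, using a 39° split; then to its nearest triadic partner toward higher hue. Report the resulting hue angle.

338 + 145 = 483 → 483 − 360 = 123°   (split-comp 35° ↓)
123 + 50 = 173°   (analog 50° ↑)
173 − 120 = 53°   (triadic ↓)
53 + 141 = 194°   (split-comp 39° ↓)
194 + 120 = 314°   (triadic ↑)

314°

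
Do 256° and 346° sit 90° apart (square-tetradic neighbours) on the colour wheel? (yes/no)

yes

Angular distance: |256 − 346| = 90 = 90°.
90° apart (square-tetradic neighbours) requires 90°.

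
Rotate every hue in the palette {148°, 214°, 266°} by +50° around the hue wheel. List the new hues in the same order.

198°, 264°, 316°

148 + 50 = 198°
214 + 50 = 264°
266 + 50 = 316°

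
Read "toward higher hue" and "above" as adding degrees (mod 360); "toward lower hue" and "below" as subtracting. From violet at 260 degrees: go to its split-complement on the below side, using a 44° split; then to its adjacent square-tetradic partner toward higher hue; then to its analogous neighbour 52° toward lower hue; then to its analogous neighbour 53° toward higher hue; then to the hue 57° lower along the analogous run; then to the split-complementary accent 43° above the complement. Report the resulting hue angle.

293°

+136° (split-comp 44° ↓): 260 + 136 = 396 → 396 − 360 = 36°
+90° (square ↑): 36 + 90 = 126°
−52° (analog 52° ↓): 126 − 52 = 74°
+53° (analog 53° ↑): 74 + 53 = 127°
−57° (analog 57° ↓): 127 − 57 = 70°
+223° (split-comp 43° ↑): 70 + 223 = 293°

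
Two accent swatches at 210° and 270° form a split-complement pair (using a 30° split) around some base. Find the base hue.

60°

The accents sit 30° either side of the complement, so the complement is their short-arc midpoint on the wheel.
Short-arc midpoint of 210° and 270°: 240°.
Base is 180° from the complement: 240 − 180 = 60°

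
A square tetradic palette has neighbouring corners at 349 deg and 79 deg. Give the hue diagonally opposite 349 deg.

169°

A square tetradic scheme places four hues 90° apart; opposite corners are 180° apart.
349 + 180 = 529 → 529 − 360 = 169°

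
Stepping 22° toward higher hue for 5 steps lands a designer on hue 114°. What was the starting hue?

5 steps of 22° (toward higher hue) give a net shift of +110°.
Start = end − shift: 114 − 110 = 4°

4°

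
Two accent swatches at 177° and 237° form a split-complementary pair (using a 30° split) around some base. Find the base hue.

The accents sit 30° either side of the complement, so the complement is their short-arc midpoint on the wheel.
Short-arc midpoint of 177° and 237°: 207°.
Base is 180° from the complement: 207 − 180 = 27°

27°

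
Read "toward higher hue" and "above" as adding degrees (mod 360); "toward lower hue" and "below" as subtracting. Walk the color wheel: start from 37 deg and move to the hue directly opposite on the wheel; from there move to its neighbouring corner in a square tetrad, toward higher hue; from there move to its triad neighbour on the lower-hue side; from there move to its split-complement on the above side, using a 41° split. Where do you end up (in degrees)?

48°

+180° (complement): 37 + 180 = 217°
+90° (square ↑): 217 + 90 = 307°
−120° (triadic ↓): 307 − 120 = 187°
+221° (split-comp 41° ↑): 187 + 221 = 408 → 408 − 360 = 48°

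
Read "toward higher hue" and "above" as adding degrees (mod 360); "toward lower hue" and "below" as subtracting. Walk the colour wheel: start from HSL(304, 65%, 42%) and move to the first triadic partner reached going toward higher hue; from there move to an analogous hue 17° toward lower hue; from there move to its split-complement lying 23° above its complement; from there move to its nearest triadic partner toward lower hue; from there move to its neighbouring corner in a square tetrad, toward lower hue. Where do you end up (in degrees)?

40°

304 + 120 = 424 → 424 − 360 = 64°   (triadic ↑)
64 − 17 = 47°   (analog 17° ↓)
47 + 203 = 250°   (split-comp 23° ↑)
250 − 120 = 130°   (triadic ↓)
130 − 90 = 40°   (square ↓)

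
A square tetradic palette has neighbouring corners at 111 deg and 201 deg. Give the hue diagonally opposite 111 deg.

A square tetradic scheme places four hues 90° apart; opposite corners are 180° apart.
111 + 180 = 291°

291°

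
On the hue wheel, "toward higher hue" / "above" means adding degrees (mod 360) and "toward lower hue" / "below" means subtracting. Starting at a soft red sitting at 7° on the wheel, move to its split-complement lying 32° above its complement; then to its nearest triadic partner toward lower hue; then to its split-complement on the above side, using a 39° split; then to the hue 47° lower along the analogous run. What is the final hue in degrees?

271°

+212° (split-comp 32° ↑): 7 + 212 = 219°
−120° (triadic ↓): 219 − 120 = 99°
+219° (split-comp 39° ↑): 99 + 219 = 318°
−47° (analog 47° ↓): 318 − 47 = 271°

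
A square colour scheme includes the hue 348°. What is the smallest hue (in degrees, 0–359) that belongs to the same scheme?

A square tetradic scheme places four hues every 90°.
The full set through 348° is {78°, 168°, 258°, 348°}.

78°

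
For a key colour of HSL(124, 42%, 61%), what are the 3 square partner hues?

A square tetradic scheme places four hues every 90°.
124 + 90 = 214°
124 + 180 = 304°
124 + 270 = 394 → 394 − 360 = 34°

214°, 304°, 34°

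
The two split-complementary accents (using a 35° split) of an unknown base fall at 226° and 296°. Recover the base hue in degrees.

The accents sit 35° either side of the complement, so the complement is their short-arc midpoint on the wheel.
Short-arc midpoint of 226° and 296°: 261°.
Base is 180° from the complement: 261 − 180 = 81°

81°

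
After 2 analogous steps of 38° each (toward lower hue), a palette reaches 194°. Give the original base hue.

270°

2 steps of 38° (toward lower hue) give a net shift of −76°.
Start = end − shift: 194 + 76 = 270°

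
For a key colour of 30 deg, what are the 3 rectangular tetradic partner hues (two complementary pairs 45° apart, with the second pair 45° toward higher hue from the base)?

75°, 210°, 255°

A rectangular tetradic uses two complementary pairs 45° apart: offsets 0°, 45°, 180°, 225°.
30 + 45 = 75°
30 + 180 = 210°
30 + 225 = 255°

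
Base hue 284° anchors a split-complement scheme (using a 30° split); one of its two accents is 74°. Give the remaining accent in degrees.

134°

Split-complementary hues sit 30° either side of the complement.
Complement of the base 284°: 284 + 180 = 464 → 464 − 360 = 104°
The given accent 74° is 30° one side of 104°; the other accent sits 30° the other side: 104 + 30 = 134°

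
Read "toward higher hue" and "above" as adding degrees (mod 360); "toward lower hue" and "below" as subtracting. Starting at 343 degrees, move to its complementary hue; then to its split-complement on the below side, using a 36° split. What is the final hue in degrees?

307°

complement +180°: 343 + 180 = 523 → 523 − 360 = 163°
split-comp 36° ↓ +144°: 163 + 144 = 307°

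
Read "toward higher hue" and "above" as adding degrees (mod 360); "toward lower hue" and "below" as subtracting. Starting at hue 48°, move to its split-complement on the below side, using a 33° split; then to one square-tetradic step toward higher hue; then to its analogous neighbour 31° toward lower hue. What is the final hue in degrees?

254°

48 + 147 = 195°   (split-comp 33° ↓)
195 + 90 = 285°   (square ↑)
285 − 31 = 254°   (analog 31° ↓)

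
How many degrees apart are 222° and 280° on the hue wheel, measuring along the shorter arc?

|222 − 280| = 58.
58 ≤ 180, so the shorter arc is 58°.

58°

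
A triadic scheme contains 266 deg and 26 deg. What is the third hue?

146°

A triad spaces three hues 120° apart.
The full set is {26°, 146°, 266°}.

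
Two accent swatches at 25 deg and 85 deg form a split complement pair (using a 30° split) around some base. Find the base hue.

The accents sit 30° either side of the complement, so the complement is their short-arc midpoint on the wheel.
Short-arc midpoint of 25° and 85°: 55°.
Base is 180° from the complement: 55 − 180 = -125 → -125 + 360 = 235°

235°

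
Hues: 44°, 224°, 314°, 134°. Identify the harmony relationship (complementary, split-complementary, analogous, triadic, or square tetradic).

Sort the hues: 44°, 134°, 224°, 314°.
Successive gaps around the wheel: 90°, 90°, 90°, 90°.
Four hues every 90° form a square tetradic scheme.

square tetradic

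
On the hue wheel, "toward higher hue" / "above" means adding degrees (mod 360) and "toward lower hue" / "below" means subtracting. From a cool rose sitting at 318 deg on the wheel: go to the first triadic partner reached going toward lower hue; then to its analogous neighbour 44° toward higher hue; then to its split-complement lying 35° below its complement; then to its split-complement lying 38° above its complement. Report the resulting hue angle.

245°

triadic ↓ −120°: 318 − 120 = 198°
analog 44° ↑ +44°: 198 + 44 = 242°
split-comp 35° ↓ +145°: 242 + 145 = 387 → 387 − 360 = 27°
split-comp 38° ↑ +218°: 27 + 218 = 245°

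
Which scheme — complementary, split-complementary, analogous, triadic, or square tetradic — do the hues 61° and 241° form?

Sort the hues: 61°, 241°.
Successive gaps around the wheel: 180°, 180°.
Two hues 180° apart are complementary.

complementary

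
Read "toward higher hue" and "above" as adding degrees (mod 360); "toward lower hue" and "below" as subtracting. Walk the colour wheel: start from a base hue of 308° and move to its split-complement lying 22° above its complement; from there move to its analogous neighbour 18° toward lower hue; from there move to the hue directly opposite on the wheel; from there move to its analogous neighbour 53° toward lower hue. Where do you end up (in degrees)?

+202° (split-comp 22° ↑): 308 + 202 = 510 → 510 − 360 = 150°
−18° (analog 18° ↓): 150 − 18 = 132°
+180° (complement): 132 + 180 = 312°
−53° (analog 53° ↓): 312 − 53 = 259°

259°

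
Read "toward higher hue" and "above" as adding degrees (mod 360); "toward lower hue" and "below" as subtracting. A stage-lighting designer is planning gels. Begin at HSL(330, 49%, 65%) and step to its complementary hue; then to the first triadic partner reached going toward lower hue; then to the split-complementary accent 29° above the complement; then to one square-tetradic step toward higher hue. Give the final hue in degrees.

329°

+180° (complement): 330 + 180 = 510 → 510 − 360 = 150°
−120° (triadic ↓): 150 − 120 = 30°
+209° (split-comp 29° ↑): 30 + 209 = 239°
+90° (square ↑): 239 + 90 = 329°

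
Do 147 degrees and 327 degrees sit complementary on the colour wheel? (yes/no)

Angular distance: |147 − 327| = 180 = 180°.
Complementary requires 180°.

yes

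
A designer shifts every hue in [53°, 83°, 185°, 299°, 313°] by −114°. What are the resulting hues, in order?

53 − 114 = -61 → -61 + 360 = 299°
83 − 114 = -31 → -31 + 360 = 329°
185 − 114 = 71°
299 − 114 = 185°
313 − 114 = 199°

299°, 329°, 71°, 185°, 199°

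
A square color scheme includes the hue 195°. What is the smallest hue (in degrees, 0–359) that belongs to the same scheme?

15°

A square tetradic scheme places four hues every 90°.
The full set through 195° is {15°, 105°, 195°, 285°}.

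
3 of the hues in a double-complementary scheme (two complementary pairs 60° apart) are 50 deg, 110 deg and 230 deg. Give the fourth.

A rectangular tetradic uses two complementary pairs 60° apart: offsets 0°, 60°, 180°, 240°.
Among {50°, 110°, 230°}, 50° and 230° are a 180° pair.
The remaining hue 110° needs its own complement: 110 + 180 = 290°

290°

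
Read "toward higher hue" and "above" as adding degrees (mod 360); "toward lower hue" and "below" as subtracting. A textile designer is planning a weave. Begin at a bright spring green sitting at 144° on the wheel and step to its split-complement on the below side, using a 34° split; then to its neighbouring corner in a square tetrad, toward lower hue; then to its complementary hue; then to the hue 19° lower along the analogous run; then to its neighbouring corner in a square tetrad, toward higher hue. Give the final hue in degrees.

+146° (split-comp 34° ↓): 144 + 146 = 290°
−90° (square ↓): 290 − 90 = 200°
+180° (complement): 200 + 180 = 380 → 380 − 360 = 20°
−19° (analog 19° ↓): 20 − 19 = 1°
+90° (square ↑): 1 + 90 = 91°

91°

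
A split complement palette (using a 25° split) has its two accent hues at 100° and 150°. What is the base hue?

The accents sit 25° either side of the complement, so the complement is their short-arc midpoint on the wheel.
Short-arc midpoint of 100° and 150°: 125°.
Base is 180° from the complement: 125 − 180 = -55 → -55 + 360 = 305°

305°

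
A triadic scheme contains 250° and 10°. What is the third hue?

130°

A triad spaces three hues 120° apart.
The full set is {10°, 130°, 250°}.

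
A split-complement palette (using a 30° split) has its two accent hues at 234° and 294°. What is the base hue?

84°

The accents sit 30° either side of the complement, so the complement is their short-arc midpoint on the wheel.
Short-arc midpoint of 234° and 294°: 264°.
Base is 180° from the complement: 264 − 180 = 84°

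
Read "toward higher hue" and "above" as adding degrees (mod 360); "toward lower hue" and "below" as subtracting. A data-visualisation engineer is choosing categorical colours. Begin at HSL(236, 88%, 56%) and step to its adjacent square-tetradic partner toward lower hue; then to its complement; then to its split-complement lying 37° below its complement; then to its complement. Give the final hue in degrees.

236 − 90 = 146°   (square ↓)
146 + 180 = 326°   (complement)
326 + 143 = 469 → 469 − 360 = 109°   (split-comp 37° ↓)
109 + 180 = 289°   (complement)

289°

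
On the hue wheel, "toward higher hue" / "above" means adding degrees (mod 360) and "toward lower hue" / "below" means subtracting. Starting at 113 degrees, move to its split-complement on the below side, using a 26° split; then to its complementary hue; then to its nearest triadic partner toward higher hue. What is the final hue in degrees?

split-comp 26° ↓ +154°: 113 + 154 = 267°
complement +180°: 267 + 180 = 447 → 447 − 360 = 87°
triadic ↑ +120°: 87 + 120 = 207°

207°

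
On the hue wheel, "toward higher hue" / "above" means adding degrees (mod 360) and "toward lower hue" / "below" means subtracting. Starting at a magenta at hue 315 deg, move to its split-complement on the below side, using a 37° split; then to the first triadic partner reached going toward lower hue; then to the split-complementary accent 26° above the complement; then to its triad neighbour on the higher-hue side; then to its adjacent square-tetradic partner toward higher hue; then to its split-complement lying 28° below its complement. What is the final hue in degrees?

+143° (split-comp 37° ↓): 315 + 143 = 458 → 458 − 360 = 98°
−120° (triadic ↓): 98 − 120 = -22 → -22 + 360 = 338°
+206° (split-comp 26° ↑): 338 + 206 = 544 → 544 − 360 = 184°
+120° (triadic ↑): 184 + 120 = 304°
+90° (square ↑): 304 + 90 = 394 → 394 − 360 = 34°
+152° (split-comp 28° ↓): 34 + 152 = 186°

186°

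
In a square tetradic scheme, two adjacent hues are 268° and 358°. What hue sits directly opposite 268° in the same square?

A square tetradic scheme places four hues 90° apart; opposite corners are 180° apart.
268 + 180 = 448 → 448 − 360 = 88°

88°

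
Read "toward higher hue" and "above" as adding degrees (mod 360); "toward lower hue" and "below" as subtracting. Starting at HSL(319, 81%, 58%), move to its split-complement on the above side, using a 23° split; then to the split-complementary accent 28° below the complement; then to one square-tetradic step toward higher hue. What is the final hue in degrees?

44°

319 + 203 = 522 → 522 − 360 = 162°   (split-comp 23° ↑)
162 + 152 = 314°   (split-comp 28° ↓)
314 + 90 = 404 → 404 − 360 = 44°   (square ↑)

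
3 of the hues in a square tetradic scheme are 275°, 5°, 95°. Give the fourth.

A square tetradic scheme places four hues every 90°.
The full set through 5° is {5°, 95°, 185°, 275°}.
Given {5°, 95°, 275°}, the missing hue is 185°.

185°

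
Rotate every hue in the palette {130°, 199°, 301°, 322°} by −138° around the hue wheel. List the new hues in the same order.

130 − 138 = -8 → -8 + 360 = 352°
199 − 138 = 61°
301 − 138 = 163°
322 − 138 = 184°

352°, 61°, 163°, 184°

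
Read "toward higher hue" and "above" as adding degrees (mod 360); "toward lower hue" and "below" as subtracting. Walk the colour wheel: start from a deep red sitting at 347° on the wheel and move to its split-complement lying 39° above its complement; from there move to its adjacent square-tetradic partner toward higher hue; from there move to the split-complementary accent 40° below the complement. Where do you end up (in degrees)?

76°

+219° (split-comp 39° ↑): 347 + 219 = 566 → 566 − 360 = 206°
+90° (square ↑): 206 + 90 = 296°
+140° (split-comp 40° ↓): 296 + 140 = 436 → 436 − 360 = 76°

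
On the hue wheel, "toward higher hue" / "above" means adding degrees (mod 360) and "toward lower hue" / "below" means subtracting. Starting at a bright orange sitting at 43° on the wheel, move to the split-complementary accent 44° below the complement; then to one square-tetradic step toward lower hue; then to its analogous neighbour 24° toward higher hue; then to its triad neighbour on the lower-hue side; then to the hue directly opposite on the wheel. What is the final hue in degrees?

split-comp 44° ↓ +136°: 43 + 136 = 179°
square ↓ −90°: 179 − 90 = 89°
analog 24° ↑ +24°: 89 + 24 = 113°
triadic ↓ −120°: 113 − 120 = -7 → -7 + 360 = 353°
complement +180°: 353 + 180 = 533 → 533 − 360 = 173°

173°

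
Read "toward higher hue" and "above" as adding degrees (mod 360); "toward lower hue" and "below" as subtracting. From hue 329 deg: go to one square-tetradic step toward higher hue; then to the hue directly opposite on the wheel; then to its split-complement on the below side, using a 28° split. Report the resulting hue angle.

31°

square ↑ +90°: 329 + 90 = 419 → 419 − 360 = 59°
complement +180°: 59 + 180 = 239°
split-comp 28° ↓ +152°: 239 + 152 = 391 → 391 − 360 = 31°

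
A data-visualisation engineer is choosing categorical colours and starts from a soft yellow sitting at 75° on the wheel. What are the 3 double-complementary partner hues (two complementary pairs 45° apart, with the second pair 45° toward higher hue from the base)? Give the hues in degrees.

A rectangular tetradic uses two complementary pairs 45° apart: offsets 0°, 45°, 180°, 225°.
75 + 45 = 120°
75 + 180 = 255°
75 + 225 = 300°

120°, 255°, and 300°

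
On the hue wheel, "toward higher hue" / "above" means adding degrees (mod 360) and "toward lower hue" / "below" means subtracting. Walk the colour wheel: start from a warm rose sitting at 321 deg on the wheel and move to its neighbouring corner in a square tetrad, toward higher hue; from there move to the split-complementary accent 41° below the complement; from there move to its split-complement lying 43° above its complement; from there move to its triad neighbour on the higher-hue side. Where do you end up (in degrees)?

+90° (square ↑): 321 + 90 = 411 → 411 − 360 = 51°
+139° (split-comp 41° ↓): 51 + 139 = 190°
+223° (split-comp 43° ↑): 190 + 223 = 413 → 413 − 360 = 53°
+120° (triadic ↑): 53 + 120 = 173°

173°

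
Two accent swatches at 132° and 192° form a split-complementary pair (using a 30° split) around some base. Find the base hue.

342°

The accents sit 30° either side of the complement, so the complement is their short-arc midpoint on the wheel.
Short-arc midpoint of 132° and 192°: 162°.
Base is 180° from the complement: 162 − 180 = -18 → -18 + 360 = 342°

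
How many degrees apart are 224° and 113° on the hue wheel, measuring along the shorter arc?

|224 − 113| = 111.
111 ≤ 180, so the shorter arc is 111°.

111°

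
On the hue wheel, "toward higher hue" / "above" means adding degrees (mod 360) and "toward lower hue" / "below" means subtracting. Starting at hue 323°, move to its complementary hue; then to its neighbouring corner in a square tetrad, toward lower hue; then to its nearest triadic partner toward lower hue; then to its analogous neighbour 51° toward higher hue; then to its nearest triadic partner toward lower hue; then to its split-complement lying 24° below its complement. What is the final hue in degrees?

+180° (complement): 323 + 180 = 503 → 503 − 360 = 143°
−90° (square ↓): 143 − 90 = 53°
−120° (triadic ↓): 53 − 120 = -67 → -67 + 360 = 293°
+51° (analog 51° ↑): 293 + 51 = 344°
−120° (triadic ↓): 344 − 120 = 224°
+156° (split-comp 24° ↓): 224 + 156 = 380 → 380 − 360 = 20°

20°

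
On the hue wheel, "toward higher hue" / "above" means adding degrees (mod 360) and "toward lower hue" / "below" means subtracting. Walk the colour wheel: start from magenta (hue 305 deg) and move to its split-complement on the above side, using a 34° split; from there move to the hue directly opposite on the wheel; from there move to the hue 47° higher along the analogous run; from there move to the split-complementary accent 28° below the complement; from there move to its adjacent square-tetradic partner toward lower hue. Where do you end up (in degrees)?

+214° (split-comp 34° ↑): 305 + 214 = 519 → 519 − 360 = 159°
+180° (complement): 159 + 180 = 339°
+47° (analog 47° ↑): 339 + 47 = 386 → 386 − 360 = 26°
+152° (split-comp 28° ↓): 26 + 152 = 178°
−90° (square ↓): 178 − 90 = 88°

88°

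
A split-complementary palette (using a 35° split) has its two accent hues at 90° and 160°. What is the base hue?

305°

The accents sit 35° either side of the complement, so the complement is their short-arc midpoint on the wheel.
Short-arc midpoint of 90° and 160°: 125°.
Base is 180° from the complement: 125 − 180 = -55 → -55 + 360 = 305°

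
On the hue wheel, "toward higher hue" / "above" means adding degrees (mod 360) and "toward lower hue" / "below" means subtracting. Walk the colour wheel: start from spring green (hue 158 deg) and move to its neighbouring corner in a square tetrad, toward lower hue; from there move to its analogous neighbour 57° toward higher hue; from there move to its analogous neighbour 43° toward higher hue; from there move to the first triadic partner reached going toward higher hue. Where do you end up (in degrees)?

−90° (square ↓): 158 − 90 = 68°
+57° (analog 57° ↑): 68 + 57 = 125°
+43° (analog 43° ↑): 125 + 43 = 168°
+120° (triadic ↑): 168 + 120 = 288°

288°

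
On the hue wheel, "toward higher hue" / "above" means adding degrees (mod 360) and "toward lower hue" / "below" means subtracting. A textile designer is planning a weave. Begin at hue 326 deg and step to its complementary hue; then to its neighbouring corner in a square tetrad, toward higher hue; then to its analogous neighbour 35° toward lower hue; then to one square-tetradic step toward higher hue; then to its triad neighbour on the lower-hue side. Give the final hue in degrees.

+180° (complement): 326 + 180 = 506 → 506 − 360 = 146°
+90° (square ↑): 146 + 90 = 236°
−35° (analog 35° ↓): 236 − 35 = 201°
+90° (square ↑): 201 + 90 = 291°
−120° (triadic ↓): 291 − 120 = 171°

171°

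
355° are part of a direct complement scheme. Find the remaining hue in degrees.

175°

The complement sits 180° across the wheel.
The full set through 355° is {175°, 355°}.
Given {355°}, the missing hue is 175°.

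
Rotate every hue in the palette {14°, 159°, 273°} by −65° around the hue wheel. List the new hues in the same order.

14 − 65 = -51 → -51 + 360 = 309°
159 − 65 = 94°
273 − 65 = 208°

309°, 94°, 208°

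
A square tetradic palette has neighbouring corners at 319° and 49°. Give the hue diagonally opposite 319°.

A square tetradic scheme places four hues 90° apart; opposite corners are 180° apart.
319 + 180 = 499 → 499 − 360 = 139°

139°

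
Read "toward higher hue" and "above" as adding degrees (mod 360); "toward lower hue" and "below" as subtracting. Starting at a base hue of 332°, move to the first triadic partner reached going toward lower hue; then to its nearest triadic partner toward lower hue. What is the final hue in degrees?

92°

triadic ↓ −120°: 332 − 120 = 212°
triadic ↓ −120°: 212 − 120 = 92°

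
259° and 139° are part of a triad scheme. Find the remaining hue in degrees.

19°

A triad places three hues 120° apart.
The full set through 139° is {19°, 139°, 259°}.
Given {139°, 259°}, the missing hue is 19°.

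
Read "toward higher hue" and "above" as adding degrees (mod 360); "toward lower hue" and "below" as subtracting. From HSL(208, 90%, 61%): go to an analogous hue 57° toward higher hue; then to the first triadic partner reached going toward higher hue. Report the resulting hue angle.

25°

208 + 57 = 265°   (analog 57° ↑)
265 + 120 = 385 → 385 − 360 = 25°   (triadic ↑)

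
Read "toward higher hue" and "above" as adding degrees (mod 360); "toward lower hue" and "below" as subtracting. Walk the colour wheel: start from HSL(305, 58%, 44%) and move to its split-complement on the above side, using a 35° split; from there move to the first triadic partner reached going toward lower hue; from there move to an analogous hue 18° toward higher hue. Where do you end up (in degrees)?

split-comp 35° ↑ +215°: 305 + 215 = 520 → 520 − 360 = 160°
triadic ↓ −120°: 160 − 120 = 40°
analog 18° ↑ +18°: 40 + 18 = 58°

58°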